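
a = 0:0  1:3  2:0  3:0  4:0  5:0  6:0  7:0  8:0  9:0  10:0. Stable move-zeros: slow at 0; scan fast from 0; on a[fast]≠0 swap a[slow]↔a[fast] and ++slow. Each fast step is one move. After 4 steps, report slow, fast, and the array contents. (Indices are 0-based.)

slow=0 fast=0: a[fast]=0, fast++
slow=0 fast=1: a[fast]=3≠0 swap→a[0]=3, slow++,fast++
slow=1 fast=2: a[fast]=0, fast++
slow=1 fast=3: a[fast]=0, fast++

slow=1, fast=4, a=[3, 0, 0, 0, 0, 0, 0, 0, 0, 0, 0]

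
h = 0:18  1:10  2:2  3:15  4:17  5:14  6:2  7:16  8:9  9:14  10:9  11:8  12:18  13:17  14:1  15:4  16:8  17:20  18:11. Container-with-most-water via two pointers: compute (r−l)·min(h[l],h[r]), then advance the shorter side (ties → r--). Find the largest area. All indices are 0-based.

max area = 306

[0,18] min(18,11)*18=198 best=198 * → r--
[0,17] min(18,20)*17=306 best=306 * → l++
[1,17] min(10,20)*16=160 best=306 → l++
[2,17] min(2,20)*15=30 best=306 → l++
[3,17] min(15,20)*14=210 best=306 → l++
[4,17] min(17,20)*13=221 best=306 → l++
[5,17] min(14,20)*12=168 best=306 → l++
[6,17] min(2,20)*11=22 best=306 → l++
[7,17] min(16,20)*10=160 best=306 → l++
[8,17] min(9,20)*9=81 best=306 → l++
[9,17] min(14,20)*8=112 best=306 → l++
[10,17] min(9,20)*7=63 best=306 → l++
[11,17] min(8,20)*6=48 best=306 → l++
[12,17] min(18,20)*5=90 best=306 → l++
[13,17] min(17,20)*4=68 best=306 → l++
[14,17] min(1,20)*3=3 best=306 → l++
[15,17] min(4,20)*2=8 best=306 → l++
[16,17] min(8,20)*1=8 best=306 → l++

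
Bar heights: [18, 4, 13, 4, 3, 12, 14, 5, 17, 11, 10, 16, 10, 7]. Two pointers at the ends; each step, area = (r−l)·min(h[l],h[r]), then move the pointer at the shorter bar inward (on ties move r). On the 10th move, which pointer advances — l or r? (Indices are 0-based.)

l=0 r=13: min(18,7)*13=91 best=91 *, r--
l=0 r=12: min(18,10)*12=120 best=120 *, r--
l=0 r=11: min(18,16)*11=176 best=176 *, r--
l=0 r=10: min(18,10)*10=100 best=176, r--
l=0 r=9: min(18,11)*9=99 best=176, r--
l=0 r=8: min(18,17)*8=136 best=176, r--
l=0 r=7: min(18,5)*7=35 best=176, r--
l=0 r=6: min(18,14)*6=84 best=176, r--
l=0 r=5: min(18,12)*5=60 best=176, r--
l=0 r=4: min(18,3)*4=12 best=176, r--

r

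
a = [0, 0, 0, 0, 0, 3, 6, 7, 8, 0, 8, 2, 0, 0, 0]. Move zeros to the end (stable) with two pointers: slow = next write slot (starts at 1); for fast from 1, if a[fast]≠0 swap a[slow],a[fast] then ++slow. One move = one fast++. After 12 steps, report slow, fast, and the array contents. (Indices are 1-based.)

slow=1 fast=1: a[fast]=0, fast++
slow=1 fast=2: a[fast]=0, fast++
slow=1 fast=3: a[fast]=0, fast++
slow=1 fast=4: a[fast]=0, fast++
slow=1 fast=5: a[fast]=0, fast++
slow=1 fast=6: a[fast]=3≠0 swap→a[1]=3, slow++,fast++
slow=2 fast=7: a[fast]=6≠0 swap→a[2]=6, slow++,fast++
slow=3 fast=8: a[fast]=7≠0 swap→a[3]=7, slow++,fast++
slow=4 fast=9: a[fast]=8≠0 swap→a[4]=8, slow++,fast++
slow=5 fast=10: a[fast]=0, fast++
slow=5 fast=11: a[fast]=8≠0 swap→a[5]=8, slow++,fast++
slow=6 fast=12: a[fast]=2≠0 swap→a[6]=2, slow++,fast++

slow=7, fast=13, a=[3, 6, 7, 8, 8, 2, 0, 0, 0, 0, 0, 0, 0, 0, 0]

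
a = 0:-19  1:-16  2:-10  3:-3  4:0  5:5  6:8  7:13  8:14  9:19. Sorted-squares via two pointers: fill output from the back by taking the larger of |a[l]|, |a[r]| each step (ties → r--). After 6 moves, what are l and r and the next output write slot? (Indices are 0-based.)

l=3, r=6, next write slot=3

l=0 r=9: |-19|<=|19| out[9]=361, r--
l=0 r=8: |-19|>|14| out[8]=361, l++
l=1 r=8: |-16|>|14| out[7]=256, l++
l=2 r=8: |-10|<=|14| out[6]=196, r--
l=2 r=7: |-10|<=|13| out[5]=169, r--
l=2 r=6: |-10|>|8| out[4]=100, l++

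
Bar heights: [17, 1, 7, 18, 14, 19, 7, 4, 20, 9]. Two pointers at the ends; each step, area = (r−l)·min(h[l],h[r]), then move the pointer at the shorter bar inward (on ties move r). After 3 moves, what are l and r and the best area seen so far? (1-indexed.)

l=3, r=9, best area=136

l=1 r=10: min(17,9)*9=81 best=81 *, r--
l=1 r=9: min(17,20)*8=136 best=136 *, l++
l=2 r=9: min(1,20)*7=7 best=136, l++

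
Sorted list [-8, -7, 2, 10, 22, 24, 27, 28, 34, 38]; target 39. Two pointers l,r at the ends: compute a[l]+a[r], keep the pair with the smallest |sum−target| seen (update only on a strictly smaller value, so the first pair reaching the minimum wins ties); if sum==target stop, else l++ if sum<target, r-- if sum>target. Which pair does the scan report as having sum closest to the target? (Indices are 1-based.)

l=1 r=10: -8+38=30 d=9 *, l++
l=2 r=10: -7+38=31 d=8 *, l++
l=3 r=10: 2+38=40 d=1 *, r--
l=3 r=9: 2+34=36 d=3, l++
l=4 r=9: 10+34=44 d=5, r--
l=4 r=8: 10+28=38 d=1, l++
l=5 r=8: 22+28=50 d=11, r--
l=5 r=7: 22+27=49 d=10, r--
l=5 r=6: 22+24=46 d=7, r--

pair (2, 38) with sum 40 (|Δ|=1)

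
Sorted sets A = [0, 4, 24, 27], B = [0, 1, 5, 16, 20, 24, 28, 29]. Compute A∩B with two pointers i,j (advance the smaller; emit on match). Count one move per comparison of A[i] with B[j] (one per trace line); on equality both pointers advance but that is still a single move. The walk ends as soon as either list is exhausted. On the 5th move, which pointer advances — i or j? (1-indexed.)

j

[i=1,j=1] 0==0 emit → i++,j++
[i=2,j=2] 4>1 → j++
[i=2,j=3] 4<5 → i++
[i=3,j=3] 24>5 → j++
[i=3,j=4] 24>16 → j++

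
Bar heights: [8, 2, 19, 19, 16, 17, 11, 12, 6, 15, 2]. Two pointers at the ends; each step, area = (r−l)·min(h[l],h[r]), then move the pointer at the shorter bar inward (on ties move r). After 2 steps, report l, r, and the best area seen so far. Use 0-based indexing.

l=1, r=9, best area=72

l=0 r=10: min(8,2)*10=20 best=20 *, r--
l=0 r=9: min(8,15)*9=72 best=72 *, l++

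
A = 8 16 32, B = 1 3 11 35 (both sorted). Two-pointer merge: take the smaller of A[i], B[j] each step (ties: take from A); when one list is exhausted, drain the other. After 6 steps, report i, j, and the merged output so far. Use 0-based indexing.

[i=0,j=0] A[i]=8>B[j]=1 take 1 → j++
[i=0,j=1] A[i]=8>B[j]=3 take 3 → j++
[i=0,j=2] A[i]=8<=B[j]=11 take 8 → i++
[i=1,j=2] A[i]=16>B[j]=11 take 11 → j++
[i=1,j=3] A[i]=16<=B[j]=35 take 16 → i++
[i=2,j=3] A[i]=32<=B[j]=35 take 32 → i++

i=3, j=3, merged so far=[1, 3, 8, 11, 16, 32]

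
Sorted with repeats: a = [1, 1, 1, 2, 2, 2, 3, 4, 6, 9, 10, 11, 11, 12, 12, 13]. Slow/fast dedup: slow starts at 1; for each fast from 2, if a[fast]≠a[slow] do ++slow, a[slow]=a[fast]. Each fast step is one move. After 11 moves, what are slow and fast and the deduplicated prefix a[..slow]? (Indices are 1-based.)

slow=1 fast=2: a[fast]=1=a[slow] dup, fast++
slow=1 fast=3: a[fast]=1=a[slow] dup, fast++
slow=1 fast=4: a[fast]=2≠a[slow]=1 write a[2]=2, slow++,fast++
slow=2 fast=5: a[fast]=2=a[slow] dup, fast++
slow=2 fast=6: a[fast]=2=a[slow] dup, fast++
slow=2 fast=7: a[fast]=3≠a[slow]=2 write a[3]=3, slow++,fast++
slow=3 fast=8: a[fast]=4≠a[slow]=3 write a[4]=4, slow++,fast++
slow=4 fast=9: a[fast]=6≠a[slow]=4 write a[5]=6, slow++,fast++
slow=5 fast=10: a[fast]=9≠a[slow]=6 write a[6]=9, slow++,fast++
slow=6 fast=11: a[fast]=10≠a[slow]=9 write a[7]=10, slow++,fast++
slow=7 fast=12: a[fast]=11≠a[slow]=10 write a[8]=11, slow++,fast++

slow=8, fast=13, prefix=[1, 2, 3, 4, 6, 9, 10, 11]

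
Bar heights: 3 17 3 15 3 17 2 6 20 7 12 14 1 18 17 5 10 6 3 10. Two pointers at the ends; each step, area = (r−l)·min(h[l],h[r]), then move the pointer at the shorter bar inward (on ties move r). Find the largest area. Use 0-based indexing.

max area = 221

l=0 r=19: min(3,10)*19=57 best=57 *, l++
l=1 r=19: min(17,10)*18=180 best=180 *, r--
l=1 r=18: min(17,3)*17=51 best=180, r--
l=1 r=17: min(17,6)*16=96 best=180, r--
l=1 r=16: min(17,10)*15=150 best=180, r--
l=1 r=15: min(17,5)*14=70 best=180, r--
l=1 r=14: min(17,17)*13=221 best=221 *, r--
l=1 r=13: min(17,18)*12=204 best=221, l++
l=2 r=13: min(3,18)*11=33 best=221, l++
l=3 r=13: min(15,18)*10=150 best=221, l++
l=4 r=13: min(3,18)*9=27 best=221, l++
l=5 r=13: min(17,18)*8=136 best=221, l++
l=6 r=13: min(2,18)*7=14 best=221, l++
l=7 r=13: min(6,18)*6=36 best=221, l++
l=8 r=13: min(20,18)*5=90 best=221, r--
l=8 r=12: min(20,1)*4=4 best=221, r--
l=8 r=11: min(20,14)*3=42 best=221, r--
l=8 r=10: min(20,12)*2=24 best=221, r--
l=8 r=9: min(20,7)*1=7 best=221, r--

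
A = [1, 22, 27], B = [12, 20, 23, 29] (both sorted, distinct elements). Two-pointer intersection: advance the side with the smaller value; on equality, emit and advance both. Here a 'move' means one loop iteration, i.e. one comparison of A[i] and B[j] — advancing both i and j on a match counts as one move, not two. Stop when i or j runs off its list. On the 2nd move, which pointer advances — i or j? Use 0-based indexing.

[i=0,j=0] 1<12 → i++
[i=1,j=0] 22>12 → j++

j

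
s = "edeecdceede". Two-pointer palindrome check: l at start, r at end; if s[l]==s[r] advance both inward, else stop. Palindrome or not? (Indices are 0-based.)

palindrome

l=0 r=10: 'e'=='e', l++,r--
l=1 r=9: 'd'=='d', l++,r--
l=2 r=8: 'e'=='e', l++,r--
l=3 r=7: 'e'=='e', l++,r--
l=4 r=6: 'c'=='c', l++,r--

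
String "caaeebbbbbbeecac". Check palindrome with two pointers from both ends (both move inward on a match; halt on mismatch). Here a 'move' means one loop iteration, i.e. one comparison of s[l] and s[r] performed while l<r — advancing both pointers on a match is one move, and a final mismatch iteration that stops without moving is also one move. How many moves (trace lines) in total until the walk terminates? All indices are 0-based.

l=0 r=15: 'c'=='c', l++,r--
l=1 r=14: 'a'=='a', l++,r--
l=2 r=13: 'a'!='c', stop

3 moves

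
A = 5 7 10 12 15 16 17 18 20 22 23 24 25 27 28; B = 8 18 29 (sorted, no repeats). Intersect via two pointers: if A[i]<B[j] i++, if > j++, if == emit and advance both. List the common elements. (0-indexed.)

[i=0,j=0] 5<8 → i++
[i=1,j=0] 7<8 → i++
[i=2,j=0] 10>8 → j++
[i=2,j=1] 10<18 → i++
[i=3,j=1] 12<18 → i++
[i=4,j=1] 15<18 → i++
[i=5,j=1] 16<18 → i++
[i=6,j=1] 17<18 → i++
[i=7,j=1] 18==18 emit → i++,j++
[i=8,j=2] 20<29 → i++
[i=9,j=2] 22<29 → i++
[i=10,j=2] 23<29 → i++
[i=11,j=2] 24<29 → i++
[i=12,j=2] 25<29 → i++
[i=13,j=2] 27<29 → i++
[i=14,j=2] 28<29 → i++

intersection = [18]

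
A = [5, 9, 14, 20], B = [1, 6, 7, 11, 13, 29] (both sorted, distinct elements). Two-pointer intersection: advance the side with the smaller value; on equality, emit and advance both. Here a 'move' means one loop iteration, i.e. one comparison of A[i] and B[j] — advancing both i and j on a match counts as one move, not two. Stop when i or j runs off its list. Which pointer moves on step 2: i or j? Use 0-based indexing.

i

i=0 j=0: 5>1, j++
i=0 j=1: 5<6, i++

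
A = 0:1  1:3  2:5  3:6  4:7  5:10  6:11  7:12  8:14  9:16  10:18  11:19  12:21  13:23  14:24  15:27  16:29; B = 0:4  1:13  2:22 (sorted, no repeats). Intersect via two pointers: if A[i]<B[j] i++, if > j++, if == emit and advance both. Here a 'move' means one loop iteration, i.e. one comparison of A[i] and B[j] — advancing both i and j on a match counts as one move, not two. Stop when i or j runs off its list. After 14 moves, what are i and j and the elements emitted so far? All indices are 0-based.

i=12, j=2, emitted=[]

i=0 j=0: 1<4, i++
i=1 j=0: 3<4, i++
i=2 j=0: 5>4, j++
i=2 j=1: 5<13, i++
i=3 j=1: 6<13, i++
i=4 j=1: 7<13, i++
i=5 j=1: 10<13, i++
i=6 j=1: 11<13, i++
i=7 j=1: 12<13, i++
i=8 j=1: 14>13, j++
i=8 j=2: 14<22, i++
i=9 j=2: 16<22, i++
i=10 j=2: 18<22, i++
i=11 j=2: 19<22, i++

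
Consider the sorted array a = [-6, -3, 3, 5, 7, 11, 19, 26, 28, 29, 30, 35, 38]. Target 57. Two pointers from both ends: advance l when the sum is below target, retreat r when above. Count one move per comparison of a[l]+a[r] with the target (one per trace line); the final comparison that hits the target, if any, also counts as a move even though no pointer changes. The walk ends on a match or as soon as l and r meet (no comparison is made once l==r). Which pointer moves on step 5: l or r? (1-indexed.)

[1,13] -6+38=32 <57 → l++
[2,13] -3+38=35 <57 → l++
[3,13] 3+38=41 <57 → l++
[4,13] 5+38=43 <57 → l++
[5,13] 7+38=45 <57 → l++

l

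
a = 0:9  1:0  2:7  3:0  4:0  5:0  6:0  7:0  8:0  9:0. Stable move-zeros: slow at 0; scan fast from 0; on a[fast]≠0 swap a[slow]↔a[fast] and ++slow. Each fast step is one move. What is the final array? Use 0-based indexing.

[9, 7, 0, 0, 0, 0, 0, 0, 0, 0]

slow=0 fast=0: a[fast]=9≠0 swap→a[0]=9, slow++,fast++
slow=1 fast=1: a[fast]=0, fast++
slow=1 fast=2: a[fast]=7≠0 swap→a[1]=7, slow++,fast++
slow=2 fast=3: a[fast]=0, fast++
slow=2 fast=4: a[fast]=0, fast++
slow=2 fast=5: a[fast]=0, fast++
slow=2 fast=6: a[fast]=0, fast++
slow=2 fast=7: a[fast]=0, fast++
slow=2 fast=8: a[fast]=0, fast++
slow=2 fast=9: a[fast]=0, fast++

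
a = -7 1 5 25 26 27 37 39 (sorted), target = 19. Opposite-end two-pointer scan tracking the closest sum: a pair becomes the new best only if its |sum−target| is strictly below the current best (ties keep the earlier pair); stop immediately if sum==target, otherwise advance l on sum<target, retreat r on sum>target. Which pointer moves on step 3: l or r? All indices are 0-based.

r

[0,7] -7+39=32 d=13 * → r--
[0,6] -7+37=30 d=11 * → r--
[0,5] -7+27=20 d=1 * → r--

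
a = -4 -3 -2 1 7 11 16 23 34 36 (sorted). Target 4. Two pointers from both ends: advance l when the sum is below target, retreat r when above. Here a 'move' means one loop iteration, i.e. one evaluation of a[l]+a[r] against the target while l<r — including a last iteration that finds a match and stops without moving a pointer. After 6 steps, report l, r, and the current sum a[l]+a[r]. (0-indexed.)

l=1, r=4, sum=4

[0,9] -4+36=32 >4 → r--
[0,8] -4+34=30 >4 → r--
[0,7] -4+23=19 >4 → r--
[0,6] -4+16=12 >4 → r--
[0,5] -4+11=7 >4 → r--
[0,4] -4+7=3 <4 → l++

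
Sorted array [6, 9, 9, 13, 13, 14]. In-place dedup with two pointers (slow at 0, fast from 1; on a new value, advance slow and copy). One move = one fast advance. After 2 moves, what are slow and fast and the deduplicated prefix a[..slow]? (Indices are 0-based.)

(s=0,f=1) a[fast]=9≠a[slow]=6 write a[1]=9 → slow++,fast++
(s=1,f=2) a[fast]=9=a[slow] dup → fast++

slow=1, fast=3, prefix=[6, 9]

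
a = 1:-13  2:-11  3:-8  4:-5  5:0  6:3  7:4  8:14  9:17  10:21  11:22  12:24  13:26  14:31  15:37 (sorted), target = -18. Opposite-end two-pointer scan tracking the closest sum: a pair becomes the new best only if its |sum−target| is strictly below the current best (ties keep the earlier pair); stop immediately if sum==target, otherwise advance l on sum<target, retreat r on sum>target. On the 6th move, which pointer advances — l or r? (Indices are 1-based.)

r

[1,15] -13+37=24 d=42 * → r--
[1,14] -13+31=18 d=36 * → r--
[1,13] -13+26=13 d=31 * → r--
[1,12] -13+24=11 d=29 * → r--
[1,11] -13+22=9 d=27 * → r--
[1,10] -13+21=8 d=26 * → r--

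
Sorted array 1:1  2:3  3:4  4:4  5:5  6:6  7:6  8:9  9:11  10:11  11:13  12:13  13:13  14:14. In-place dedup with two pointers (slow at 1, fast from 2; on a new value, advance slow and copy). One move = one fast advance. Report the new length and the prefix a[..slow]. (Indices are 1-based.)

length 9; prefix = [1, 3, 4, 5, 6, 9, 11, 13, 14]

(s=1,f=2) a[fast]=3≠a[slow]=1 write a[2]=3 → slow++,fast++
(s=2,f=3) a[fast]=4≠a[slow]=3 write a[3]=4 → slow++,fast++
(s=3,f=4) a[fast]=4=a[slow] dup → fast++
(s=3,f=5) a[fast]=5≠a[slow]=4 write a[4]=5 → slow++,fast++
(s=4,f=6) a[fast]=6≠a[slow]=5 write a[5]=6 → slow++,fast++
(s=5,f=7) a[fast]=6=a[slow] dup → fast++
(s=5,f=8) a[fast]=9≠a[slow]=6 write a[6]=9 → slow++,fast++
(s=6,f=9) a[fast]=11≠a[slow]=9 write a[7]=11 → slow++,fast++
(s=7,f=10) a[fast]=11=a[slow] dup → fast++
(s=7,f=11) a[fast]=13≠a[slow]=11 write a[8]=13 → slow++,fast++
(s=8,f=12) a[fast]=13=a[slow] dup → fast++
(s=8,f=13) a[fast]=13=a[slow] dup → fast++
(s=8,f=14) a[fast]=14≠a[slow]=13 write a[9]=14 → slow++,fast++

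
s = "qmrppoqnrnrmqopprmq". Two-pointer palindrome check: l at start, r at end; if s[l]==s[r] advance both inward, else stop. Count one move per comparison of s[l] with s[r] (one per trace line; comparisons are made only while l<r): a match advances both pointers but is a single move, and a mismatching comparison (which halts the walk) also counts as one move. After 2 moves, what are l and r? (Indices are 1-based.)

[1,19] 'q'=='q' → l++,r--
[2,18] 'm'=='m' → l++,r--

l=3, r=17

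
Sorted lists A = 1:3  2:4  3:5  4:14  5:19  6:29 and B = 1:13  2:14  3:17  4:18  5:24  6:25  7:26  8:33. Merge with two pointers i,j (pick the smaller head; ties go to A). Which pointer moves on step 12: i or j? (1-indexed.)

j

[i=1,j=1] A[i]=3<=B[j]=13 take 3 → i++
[i=2,j=1] A[i]=4<=B[j]=13 take 4 → i++
[i=3,j=1] A[i]=5<=B[j]=13 take 5 → i++
[i=4,j=1] A[i]=14>B[j]=13 take 13 → j++
[i=4,j=2] A[i]=14<=B[j]=14 take 14 → i++
[i=5,j=2] A[i]=19>B[j]=14 take 14 → j++
[i=5,j=3] A[i]=19>B[j]=17 take 17 → j++
[i=5,j=4] A[i]=19>B[j]=18 take 18 → j++
[i=5,j=5] A[i]=19<=B[j]=24 take 19 → i++
[i=6,j=5] A[i]=29>B[j]=24 take 24 → j++
[i=6,j=6] A[i]=29>B[j]=25 take 25 → j++
[i=6,j=7] A[i]=29>B[j]=26 take 26 → j++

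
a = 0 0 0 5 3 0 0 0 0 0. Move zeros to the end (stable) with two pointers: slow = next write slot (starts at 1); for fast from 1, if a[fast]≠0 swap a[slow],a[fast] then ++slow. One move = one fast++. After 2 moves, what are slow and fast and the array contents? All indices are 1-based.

slow=1, fast=3, a=[0, 0, 0, 5, 3, 0, 0, 0, 0, 0]

(s=1,f=1) a[fast]=0 → fast++
(s=1,f=2) a[fast]=0 → fast++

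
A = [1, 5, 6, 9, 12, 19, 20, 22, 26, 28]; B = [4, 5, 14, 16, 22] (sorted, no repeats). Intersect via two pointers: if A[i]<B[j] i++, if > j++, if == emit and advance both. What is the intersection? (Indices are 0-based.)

i=0 j=0: 1<4, i++
i=1 j=0: 5>4, j++
i=1 j=1: 5==5 emit, i++,j++
i=2 j=2: 6<14, i++
i=3 j=2: 9<14, i++
i=4 j=2: 12<14, i++
i=5 j=2: 19>14, j++
i=5 j=3: 19>16, j++
i=5 j=4: 19<22, i++
i=6 j=4: 20<22, i++
i=7 j=4: 22==22 emit, i++,j++

intersection = [5, 22]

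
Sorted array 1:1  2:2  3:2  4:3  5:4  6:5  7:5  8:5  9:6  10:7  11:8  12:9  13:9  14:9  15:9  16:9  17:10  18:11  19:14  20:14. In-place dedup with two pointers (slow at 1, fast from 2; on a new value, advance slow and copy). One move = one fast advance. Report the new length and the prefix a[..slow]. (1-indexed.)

length 12; prefix = [1, 2, 3, 4, 5, 6, 7, 8, 9, 10, 11, 14]

slow=1 fast=2: a[fast]=2≠a[slow]=1 write a[2]=2, slow++,fast++
slow=2 fast=3: a[fast]=2=a[slow] dup, fast++
slow=2 fast=4: a[fast]=3≠a[slow]=2 write a[3]=3, slow++,fast++
slow=3 fast=5: a[fast]=4≠a[slow]=3 write a[4]=4, slow++,fast++
slow=4 fast=6: a[fast]=5≠a[slow]=4 write a[5]=5, slow++,fast++
slow=5 fast=7: a[fast]=5=a[slow] dup, fast++
slow=5 fast=8: a[fast]=5=a[slow] dup, fast++
slow=5 fast=9: a[fast]=6≠a[slow]=5 write a[6]=6, slow++,fast++
slow=6 fast=10: a[fast]=7≠a[slow]=6 write a[7]=7, slow++,fast++
slow=7 fast=11: a[fast]=8≠a[slow]=7 write a[8]=8, slow++,fast++
slow=8 fast=12: a[fast]=9≠a[slow]=8 write a[9]=9, slow++,fast++
slow=9 fast=13: a[fast]=9=a[slow] dup, fast++
slow=9 fast=14: a[fast]=9=a[slow] dup, fast++
slow=9 fast=15: a[fast]=9=a[slow] dup, fast++
slow=9 fast=16: a[fast]=9=a[slow] dup, fast++
slow=9 fast=17: a[fast]=10≠a[slow]=9 write a[10]=10, slow++,fast++
slow=10 fast=18: a[fast]=11≠a[slow]=10 write a[11]=11, slow++,fast++
slow=11 fast=19: a[fast]=14≠a[slow]=11 write a[12]=14, slow++,fast++
slow=12 fast=20: a[fast]=14=a[slow] dup, fast++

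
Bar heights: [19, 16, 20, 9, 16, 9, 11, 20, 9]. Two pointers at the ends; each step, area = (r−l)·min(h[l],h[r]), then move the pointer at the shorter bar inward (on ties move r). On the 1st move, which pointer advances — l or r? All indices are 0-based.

[0,8] min(19,9)*8=72 best=72 * → r--

r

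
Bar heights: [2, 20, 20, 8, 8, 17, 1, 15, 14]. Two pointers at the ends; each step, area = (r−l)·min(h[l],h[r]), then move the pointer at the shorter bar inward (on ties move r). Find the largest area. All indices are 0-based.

max area = 98

[0,8] min(2,14)*8=16 best=16 * → l++
[1,8] min(20,14)*7=98 best=98 * → r--
[1,7] min(20,15)*6=90 best=98 → r--
[1,6] min(20,1)*5=5 best=98 → r--
[1,5] min(20,17)*4=68 best=98 → r--
[1,4] min(20,8)*3=24 best=98 → r--
[1,3] min(20,8)*2=16 best=98 → r--
[1,2] min(20,20)*1=20 best=98 → r--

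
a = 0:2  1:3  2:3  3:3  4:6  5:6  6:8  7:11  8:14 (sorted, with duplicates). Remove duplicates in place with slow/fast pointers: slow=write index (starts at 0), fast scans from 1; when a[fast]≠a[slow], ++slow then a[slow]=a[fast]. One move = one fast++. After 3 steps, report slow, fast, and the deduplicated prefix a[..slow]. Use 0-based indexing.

slow=1, fast=4, prefix=[2, 3]

(s=0,f=1) a[fast]=3≠a[slow]=2 write a[1]=3 → slow++,fast++
(s=1,f=2) a[fast]=3=a[slow] dup → fast++
(s=1,f=3) a[fast]=3=a[slow] dup → fast++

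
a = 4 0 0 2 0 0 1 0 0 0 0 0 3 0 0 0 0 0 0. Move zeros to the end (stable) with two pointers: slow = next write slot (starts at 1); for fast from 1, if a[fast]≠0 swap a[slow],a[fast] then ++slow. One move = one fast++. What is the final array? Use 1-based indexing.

(s=1,f=1) a[fast]=4≠0 swap→a[1]=4 → slow++,fast++
(s=2,f=2) a[fast]=0 → fast++
(s=2,f=3) a[fast]=0 → fast++
(s=2,f=4) a[fast]=2≠0 swap→a[2]=2 → slow++,fast++
(s=3,f=5) a[fast]=0 → fast++
(s=3,f=6) a[fast]=0 → fast++
(s=3,f=7) a[fast]=1≠0 swap→a[3]=1 → slow++,fast++
(s=4,f=8) a[fast]=0 → fast++
(s=4,f=9) a[fast]=0 → fast++
(s=4,f=10) a[fast]=0 → fast++
(s=4,f=11) a[fast]=0 → fast++
(s=4,f=12) a[fast]=0 → fast++
(s=4,f=13) a[fast]=3≠0 swap→a[4]=3 → slow++,fast++
(s=5,f=14) a[fast]=0 → fast++
(s=5,f=15) a[fast]=0 → fast++
(s=5,f=16) a[fast]=0 → fast++
(s=5,f=17) a[fast]=0 → fast++
(s=5,f=18) a[fast]=0 → fast++
(s=5,f=19) a[fast]=0 → fast++

[4, 2, 1, 3, 0, 0, 0, 0, 0, 0, 0, 0, 0, 0, 0, 0, 0, 0, 0]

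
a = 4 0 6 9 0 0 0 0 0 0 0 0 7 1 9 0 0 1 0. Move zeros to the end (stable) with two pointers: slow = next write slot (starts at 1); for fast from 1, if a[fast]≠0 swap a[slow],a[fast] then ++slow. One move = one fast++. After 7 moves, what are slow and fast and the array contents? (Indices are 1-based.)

slow=1 fast=1: a[fast]=4≠0 swap→a[1]=4, slow++,fast++
slow=2 fast=2: a[fast]=0, fast++
slow=2 fast=3: a[fast]=6≠0 swap→a[2]=6, slow++,fast++
slow=3 fast=4: a[fast]=9≠0 swap→a[3]=9, slow++,fast++
slow=4 fast=5: a[fast]=0, fast++
slow=4 fast=6: a[fast]=0, fast++
slow=4 fast=7: a[fast]=0, fast++

slow=4, fast=8, a=[4, 6, 9, 0, 0, 0, 0, 0, 0, 0, 0, 0, 7, 1, 9, 0, 0, 1, 0]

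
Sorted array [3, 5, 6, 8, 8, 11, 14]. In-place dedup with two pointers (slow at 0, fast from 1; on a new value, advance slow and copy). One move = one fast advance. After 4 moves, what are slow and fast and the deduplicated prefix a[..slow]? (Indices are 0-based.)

(s=0,f=1) a[fast]=5≠a[slow]=3 write a[1]=5 → slow++,fast++
(s=1,f=2) a[fast]=6≠a[slow]=5 write a[2]=6 → slow++,fast++
(s=2,f=3) a[fast]=8≠a[slow]=6 write a[3]=8 → slow++,fast++
(s=3,f=4) a[fast]=8=a[slow] dup → fast++

slow=3, fast=5, prefix=[3, 5, 6, 8]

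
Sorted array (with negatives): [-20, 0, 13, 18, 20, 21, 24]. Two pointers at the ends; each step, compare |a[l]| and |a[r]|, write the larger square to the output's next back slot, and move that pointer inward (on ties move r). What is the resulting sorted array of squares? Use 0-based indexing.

[0, 169, 324, 400, 400, 441, 576]

[0,6] |-20|<=|24| out[6]=576 → r--
[0,5] |-20|<=|21| out[5]=441 → r--
[0,4] |-20|<=|20| out[4]=400 → r--
[0,3] |-20|>|18| out[3]=400 → l++
[1,3] |0|<=|18| out[2]=324 → r--
[1,2] |0|<=|13| out[1]=169 → r--
[1,1] |0|<=|0| out[0]=0 → r--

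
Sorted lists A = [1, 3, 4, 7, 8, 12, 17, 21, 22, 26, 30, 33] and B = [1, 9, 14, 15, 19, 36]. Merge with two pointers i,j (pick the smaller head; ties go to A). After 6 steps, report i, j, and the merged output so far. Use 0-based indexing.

[i=0,j=0] A[i]=1<=B[j]=1 take 1 → i++
[i=1,j=0] A[i]=3>B[j]=1 take 1 → j++
[i=1,j=1] A[i]=3<=B[j]=9 take 3 → i++
[i=2,j=1] A[i]=4<=B[j]=9 take 4 → i++
[i=3,j=1] A[i]=7<=B[j]=9 take 7 → i++
[i=4,j=1] A[i]=8<=B[j]=9 take 8 → i++

i=5, j=1, merged so far=[1, 1, 3, 4, 7, 8]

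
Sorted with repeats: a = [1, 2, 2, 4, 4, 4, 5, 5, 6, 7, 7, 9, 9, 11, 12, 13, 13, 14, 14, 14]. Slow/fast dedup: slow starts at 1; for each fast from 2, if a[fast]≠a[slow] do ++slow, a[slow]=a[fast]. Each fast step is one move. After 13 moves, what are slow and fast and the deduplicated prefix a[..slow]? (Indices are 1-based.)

slow=8, fast=15, prefix=[1, 2, 4, 5, 6, 7, 9, 11]

(s=1,f=2) a[fast]=2≠a[slow]=1 write a[2]=2 → slow++,fast++
(s=2,f=3) a[fast]=2=a[slow] dup → fast++
(s=2,f=4) a[fast]=4≠a[slow]=2 write a[3]=4 → slow++,fast++
(s=3,f=5) a[fast]=4=a[slow] dup → fast++
(s=3,f=6) a[fast]=4=a[slow] dup → fast++
(s=3,f=7) a[fast]=5≠a[slow]=4 write a[4]=5 → slow++,fast++
(s=4,f=8) a[fast]=5=a[slow] dup → fast++
(s=4,f=9) a[fast]=6≠a[slow]=5 write a[5]=6 → slow++,fast++
(s=5,f=10) a[fast]=7≠a[slow]=6 write a[6]=7 → slow++,fast++
(s=6,f=11) a[fast]=7=a[slow] dup → fast++
(s=6,f=12) a[fast]=9≠a[slow]=7 write a[7]=9 → slow++,fast++
(s=7,f=13) a[fast]=9=a[slow] dup → fast++
(s=7,f=14) a[fast]=11≠a[slow]=9 write a[8]=11 → slow++,fast++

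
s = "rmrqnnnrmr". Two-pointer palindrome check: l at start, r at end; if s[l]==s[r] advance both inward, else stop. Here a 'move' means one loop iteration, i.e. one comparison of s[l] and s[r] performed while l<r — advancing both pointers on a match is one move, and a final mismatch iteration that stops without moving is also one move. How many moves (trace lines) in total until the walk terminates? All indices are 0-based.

4 moves

l=0 r=9: 'r'=='r', l++,r--
l=1 r=8: 'm'=='m', l++,r--
l=2 r=7: 'r'=='r', l++,r--
l=3 r=6: 'q'!='n', stop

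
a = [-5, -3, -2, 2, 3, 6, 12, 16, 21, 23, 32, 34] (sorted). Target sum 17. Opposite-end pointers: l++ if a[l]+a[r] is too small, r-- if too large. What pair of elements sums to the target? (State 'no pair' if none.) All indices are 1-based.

[1,12] -5+34=29 >17 → r--
[1,11] -5+32=27 >17 → r--
[1,10] -5+23=18 >17 → r--
[1,9] -5+21=16 <17 → l++
[2,9] -3+21=18 >17 → r--
[2,8] -3+16=13 <17 → l++
[3,8] -2+16=14 <17 → l++
[4,8] 2+16=18 >17 → r--
[4,7] 2+12=14 <17 → l++
[5,7] 3+12=15 <17 → l++
[6,7] 6+12=18 >17 → r--

no pair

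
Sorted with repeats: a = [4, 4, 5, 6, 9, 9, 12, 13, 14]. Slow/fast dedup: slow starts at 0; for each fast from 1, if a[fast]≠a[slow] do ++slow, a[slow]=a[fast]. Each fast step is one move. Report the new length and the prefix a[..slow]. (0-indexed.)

length 7; prefix = [4, 5, 6, 9, 12, 13, 14]

(s=0,f=1) a[fast]=4=a[slow] dup → fast++
(s=0,f=2) a[fast]=5≠a[slow]=4 write a[1]=5 → slow++,fast++
(s=1,f=3) a[fast]=6≠a[slow]=5 write a[2]=6 → slow++,fast++
(s=2,f=4) a[fast]=9≠a[slow]=6 write a[3]=9 → slow++,fast++
(s=3,f=5) a[fast]=9=a[slow] dup → fast++
(s=3,f=6) a[fast]=12≠a[slow]=9 write a[4]=12 → slow++,fast++
(s=4,f=7) a[fast]=13≠a[slow]=12 write a[5]=13 → slow++,fast++
(s=5,f=8) a[fast]=14≠a[slow]=13 write a[6]=14 → slow++,fast++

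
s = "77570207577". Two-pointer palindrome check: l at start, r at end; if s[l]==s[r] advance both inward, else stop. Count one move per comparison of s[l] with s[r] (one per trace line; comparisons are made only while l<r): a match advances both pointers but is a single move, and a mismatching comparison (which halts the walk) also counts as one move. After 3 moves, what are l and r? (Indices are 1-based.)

l=1 r=11: '7'=='7', l++,r--
l=2 r=10: '7'=='7', l++,r--
l=3 r=9: '5'=='5', l++,r--

l=4, r=8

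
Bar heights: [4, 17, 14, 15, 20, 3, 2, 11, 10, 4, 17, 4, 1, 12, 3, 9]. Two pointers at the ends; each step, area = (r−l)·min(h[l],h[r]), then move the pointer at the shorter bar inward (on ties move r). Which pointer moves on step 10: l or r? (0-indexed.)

l=0 r=15: min(4,9)*15=60 best=60 *, l++
l=1 r=15: min(17,9)*14=126 best=126 *, r--
l=1 r=14: min(17,3)*13=39 best=126, r--
l=1 r=13: min(17,12)*12=144 best=144 *, r--
l=1 r=12: min(17,1)*11=11 best=144, r--
l=1 r=11: min(17,4)*10=40 best=144, r--
l=1 r=10: min(17,17)*9=153 best=153 *, r--
l=1 r=9: min(17,4)*8=32 best=153, r--
l=1 r=8: min(17,10)*7=70 best=153, r--
l=1 r=7: min(17,11)*6=66 best=153, r--

r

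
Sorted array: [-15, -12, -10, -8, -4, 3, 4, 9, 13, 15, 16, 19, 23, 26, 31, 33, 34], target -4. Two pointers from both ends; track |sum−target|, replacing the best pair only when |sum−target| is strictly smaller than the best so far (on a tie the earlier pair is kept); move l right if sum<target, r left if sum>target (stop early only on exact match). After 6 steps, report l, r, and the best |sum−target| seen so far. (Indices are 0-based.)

[0,16] -15+34=19 d=23 * → r--
[0,15] -15+33=18 d=22 * → r--
[0,14] -15+31=16 d=20 * → r--
[0,13] -15+26=11 d=15 * → r--
[0,12] -15+23=8 d=12 * → r--
[0,11] -15+19=4 d=8 * → r--

l=0, r=10, best |Δ|=8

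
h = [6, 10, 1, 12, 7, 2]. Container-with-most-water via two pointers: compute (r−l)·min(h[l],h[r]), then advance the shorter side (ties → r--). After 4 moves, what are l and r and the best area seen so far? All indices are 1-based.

[1,6] min(6,2)*5=10 best=10 * → r--
[1,5] min(6,7)*4=24 best=24 * → l++
[2,5] min(10,7)*3=21 best=24 → r--
[2,4] min(10,12)*2=20 best=24 → l++

l=3, r=4, best area=24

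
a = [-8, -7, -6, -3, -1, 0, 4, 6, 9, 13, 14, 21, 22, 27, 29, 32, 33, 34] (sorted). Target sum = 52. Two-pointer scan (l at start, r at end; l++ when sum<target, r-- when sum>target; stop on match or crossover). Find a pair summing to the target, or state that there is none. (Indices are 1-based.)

[1,18] -8+34=26 <52 → l++
[2,18] -7+34=27 <52 → l++
[3,18] -6+34=28 <52 → l++
[4,18] -3+34=31 <52 → l++
[5,18] -1+34=33 <52 → l++
[6,18] 0+34=34 <52 → l++
[7,18] 4+34=38 <52 → l++
[8,18] 6+34=40 <52 → l++
[9,18] 9+34=43 <52 → l++
[10,18] 13+34=47 <52 → l++
[11,18] 14+34=48 <52 → l++
[12,18] 21+34=55 >52 → r--
[12,17] 21+33=54 >52 → r--
[12,16] 21+32=53 >52 → r--
[12,15] 21+29=50 <52 → l++
[13,15] 22+29=51 <52 → l++
[14,15] 27+29=56 >52 → r--

no pair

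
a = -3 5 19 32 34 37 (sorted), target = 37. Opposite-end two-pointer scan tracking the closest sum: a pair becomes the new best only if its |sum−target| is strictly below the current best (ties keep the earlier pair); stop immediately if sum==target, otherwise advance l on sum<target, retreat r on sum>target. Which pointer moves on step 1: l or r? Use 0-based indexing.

[0,5] -3+37=34 d=3 * → l++

l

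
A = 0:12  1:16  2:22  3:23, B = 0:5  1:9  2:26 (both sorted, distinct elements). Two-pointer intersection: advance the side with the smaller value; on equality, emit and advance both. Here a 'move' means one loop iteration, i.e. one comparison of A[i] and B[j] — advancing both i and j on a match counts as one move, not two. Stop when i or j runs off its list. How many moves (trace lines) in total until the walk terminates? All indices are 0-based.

6 moves

[i=0,j=0] 12>5 → j++
[i=0,j=1] 12>9 → j++
[i=0,j=2] 12<26 → i++
[i=1,j=2] 16<26 → i++
[i=2,j=2] 22<26 → i++
[i=3,j=2] 23<26 → i++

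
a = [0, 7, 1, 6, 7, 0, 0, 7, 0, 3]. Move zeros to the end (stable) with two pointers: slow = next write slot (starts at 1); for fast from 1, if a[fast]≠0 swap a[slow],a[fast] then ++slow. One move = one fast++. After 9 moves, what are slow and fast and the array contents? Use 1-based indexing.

slow=6, fast=10, a=[7, 1, 6, 7, 7, 0, 0, 0, 0, 3]

(s=1,f=1) a[fast]=0 → fast++
(s=1,f=2) a[fast]=7≠0 swap→a[1]=7 → slow++,fast++
(s=2,f=3) a[fast]=1≠0 swap→a[2]=1 → slow++,fast++
(s=3,f=4) a[fast]=6≠0 swap→a[3]=6 → slow++,fast++
(s=4,f=5) a[fast]=7≠0 swap→a[4]=7 → slow++,fast++
(s=5,f=6) a[fast]=0 → fast++
(s=5,f=7) a[fast]=0 → fast++
(s=5,f=8) a[fast]=7≠0 swap→a[5]=7 → slow++,fast++
(s=6,f=9) a[fast]=0 → fast++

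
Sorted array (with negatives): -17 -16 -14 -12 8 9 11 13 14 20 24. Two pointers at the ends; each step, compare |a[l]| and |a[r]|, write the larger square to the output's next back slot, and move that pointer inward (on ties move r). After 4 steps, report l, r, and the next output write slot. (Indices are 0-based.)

l=0 r=10: |-17|<=|24| out[10]=576, r--
l=0 r=9: |-17|<=|20| out[9]=400, r--
l=0 r=8: |-17|>|14| out[8]=289, l++
l=1 r=8: |-16|>|14| out[7]=256, l++

l=2, r=8, next write slot=6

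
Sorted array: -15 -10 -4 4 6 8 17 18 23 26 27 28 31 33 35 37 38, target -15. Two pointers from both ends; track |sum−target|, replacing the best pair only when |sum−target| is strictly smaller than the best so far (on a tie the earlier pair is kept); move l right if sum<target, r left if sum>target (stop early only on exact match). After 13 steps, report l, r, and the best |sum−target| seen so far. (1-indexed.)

l=1, r=4, best |Δ|=6

[1,17] -15+38=23 d=38 * → r--
[1,16] -15+37=22 d=37 * → r--
[1,15] -15+35=20 d=35 * → r--
[1,14] -15+33=18 d=33 * → r--
[1,13] -15+31=16 d=31 * → r--
[1,12] -15+28=13 d=28 * → r--
[1,11] -15+27=12 d=27 * → r--
[1,10] -15+26=11 d=26 * → r--
[1,9] -15+23=8 d=23 * → r--
[1,8] -15+18=3 d=18 * → r--
[1,7] -15+17=2 d=17 * → r--
[1,6] -15+8=-7 d=8 * → r--
[1,5] -15+6=-9 d=6 * → r--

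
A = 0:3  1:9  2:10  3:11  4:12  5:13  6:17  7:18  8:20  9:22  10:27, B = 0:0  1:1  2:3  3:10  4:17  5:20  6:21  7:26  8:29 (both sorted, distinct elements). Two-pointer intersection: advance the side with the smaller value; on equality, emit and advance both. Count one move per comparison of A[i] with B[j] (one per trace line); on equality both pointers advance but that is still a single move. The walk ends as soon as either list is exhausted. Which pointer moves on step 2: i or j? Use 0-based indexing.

j

i=0 j=0: 3>0, j++
i=0 j=1: 3>1, j++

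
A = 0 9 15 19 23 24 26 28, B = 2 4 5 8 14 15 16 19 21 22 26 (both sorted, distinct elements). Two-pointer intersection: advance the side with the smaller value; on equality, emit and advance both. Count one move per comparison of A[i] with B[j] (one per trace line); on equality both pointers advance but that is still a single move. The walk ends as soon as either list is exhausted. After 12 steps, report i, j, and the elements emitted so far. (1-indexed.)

i=1 j=1: 0<2, i++
i=2 j=1: 9>2, j++
i=2 j=2: 9>4, j++
i=2 j=3: 9>5, j++
i=2 j=4: 9>8, j++
i=2 j=5: 9<14, i++
i=3 j=5: 15>14, j++
i=3 j=6: 15==15 emit, i++,j++
i=4 j=7: 19>16, j++
i=4 j=8: 19==19 emit, i++,j++
i=5 j=9: 23>21, j++
i=5 j=10: 23>22, j++

i=5, j=11, emitted=[15, 19]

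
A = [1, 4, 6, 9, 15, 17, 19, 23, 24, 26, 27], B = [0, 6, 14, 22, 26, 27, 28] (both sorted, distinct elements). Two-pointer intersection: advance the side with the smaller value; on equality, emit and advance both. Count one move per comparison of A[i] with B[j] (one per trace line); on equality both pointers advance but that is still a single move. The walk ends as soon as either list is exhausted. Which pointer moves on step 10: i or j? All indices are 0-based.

j

[i=0,j=0] 1>0 → j++
[i=0,j=1] 1<6 → i++
[i=1,j=1] 4<6 → i++
[i=2,j=1] 6==6 emit → i++,j++
[i=3,j=2] 9<14 → i++
[i=4,j=2] 15>14 → j++
[i=4,j=3] 15<22 → i++
[i=5,j=3] 17<22 → i++
[i=6,j=3] 19<22 → i++
[i=7,j=3] 23>22 → j++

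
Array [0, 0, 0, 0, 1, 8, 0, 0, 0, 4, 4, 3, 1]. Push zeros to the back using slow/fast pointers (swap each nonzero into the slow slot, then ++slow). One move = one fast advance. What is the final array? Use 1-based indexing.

[1, 8, 4, 4, 3, 1, 0, 0, 0, 0, 0, 0, 0]

(s=1,f=1) a[fast]=0 → fast++
(s=1,f=2) a[fast]=0 → fast++
(s=1,f=3) a[fast]=0 → fast++
(s=1,f=4) a[fast]=0 → fast++
(s=1,f=5) a[fast]=1≠0 swap→a[1]=1 → slow++,fast++
(s=2,f=6) a[fast]=8≠0 swap→a[2]=8 → slow++,fast++
(s=3,f=7) a[fast]=0 → fast++
(s=3,f=8) a[fast]=0 → fast++
(s=3,f=9) a[fast]=0 → fast++
(s=3,f=10) a[fast]=4≠0 swap→a[3]=4 → slow++,fast++
(s=4,f=11) a[fast]=4≠0 swap→a[4]=4 → slow++,fast++
(s=5,f=12) a[fast]=3≠0 swap→a[5]=3 → slow++,fast++
(s=6,f=13) a[fast]=1≠0 swap→a[6]=1 → slow++,fast++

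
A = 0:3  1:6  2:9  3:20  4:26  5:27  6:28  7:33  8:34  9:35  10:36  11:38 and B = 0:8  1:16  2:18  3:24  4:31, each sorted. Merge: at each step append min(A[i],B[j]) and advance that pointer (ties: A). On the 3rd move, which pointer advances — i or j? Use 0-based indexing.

i=0 j=0: A[i]=3<=B[j]=8 take 3, i++
i=1 j=0: A[i]=6<=B[j]=8 take 6, i++
i=2 j=0: A[i]=9>B[j]=8 take 8, j++

j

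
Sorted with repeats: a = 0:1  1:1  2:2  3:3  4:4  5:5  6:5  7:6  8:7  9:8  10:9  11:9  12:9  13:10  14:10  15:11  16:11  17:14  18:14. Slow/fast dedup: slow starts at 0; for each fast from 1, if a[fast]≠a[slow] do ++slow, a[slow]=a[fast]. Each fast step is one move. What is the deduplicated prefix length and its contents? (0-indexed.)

length 12; prefix = [1, 2, 3, 4, 5, 6, 7, 8, 9, 10, 11, 14]

slow=0 fast=1: a[fast]=1=a[slow] dup, fast++
slow=0 fast=2: a[fast]=2≠a[slow]=1 write a[1]=2, slow++,fast++
slow=1 fast=3: a[fast]=3≠a[slow]=2 write a[2]=3, slow++,fast++
slow=2 fast=4: a[fast]=4≠a[slow]=3 write a[3]=4, slow++,fast++
slow=3 fast=5: a[fast]=5≠a[slow]=4 write a[4]=5, slow++,fast++
slow=4 fast=6: a[fast]=5=a[slow] dup, fast++
slow=4 fast=7: a[fast]=6≠a[slow]=5 write a[5]=6, slow++,fast++
slow=5 fast=8: a[fast]=7≠a[slow]=6 write a[6]=7, slow++,fast++
slow=6 fast=9: a[fast]=8≠a[slow]=7 write a[7]=8, slow++,fast++
slow=7 fast=10: a[fast]=9≠a[slow]=8 write a[8]=9, slow++,fast++
slow=8 fast=11: a[fast]=9=a[slow] dup, fast++
slow=8 fast=12: a[fast]=9=a[slow] dup, fast++
slow=8 fast=13: a[fast]=10≠a[slow]=9 write a[9]=10, slow++,fast++
slow=9 fast=14: a[fast]=10=a[slow] dup, fast++
slow=9 fast=15: a[fast]=11≠a[slow]=10 write a[10]=11, slow++,fast++
slow=10 fast=16: a[fast]=11=a[slow] dup, fast++
slow=10 fast=17: a[fast]=14≠a[slow]=11 write a[11]=14, slow++,fast++
slow=11 fast=18: a[fast]=14=a[slow] dup, fast++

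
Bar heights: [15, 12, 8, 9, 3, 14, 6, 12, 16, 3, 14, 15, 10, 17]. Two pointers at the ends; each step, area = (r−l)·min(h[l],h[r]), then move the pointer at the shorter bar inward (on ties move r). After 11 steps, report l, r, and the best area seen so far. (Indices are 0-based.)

l=0 r=13: min(15,17)*13=195 best=195 *, l++
l=1 r=13: min(12,17)*12=144 best=195, l++
l=2 r=13: min(8,17)*11=88 best=195, l++
l=3 r=13: min(9,17)*10=90 best=195, l++
l=4 r=13: min(3,17)*9=27 best=195, l++
l=5 r=13: min(14,17)*8=112 best=195, l++
l=6 r=13: min(6,17)*7=42 best=195, l++
l=7 r=13: min(12,17)*6=72 best=195, l++
l=8 r=13: min(16,17)*5=80 best=195, l++
l=9 r=13: min(3,17)*4=12 best=195, l++
l=10 r=13: min(14,17)*3=42 best=195, l++

l=11, r=13, best area=195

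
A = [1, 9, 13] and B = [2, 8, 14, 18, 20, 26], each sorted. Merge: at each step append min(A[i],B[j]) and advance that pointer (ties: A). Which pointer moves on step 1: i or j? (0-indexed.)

i

i=0 j=0: A[i]=1<=B[j]=2 take 1, i++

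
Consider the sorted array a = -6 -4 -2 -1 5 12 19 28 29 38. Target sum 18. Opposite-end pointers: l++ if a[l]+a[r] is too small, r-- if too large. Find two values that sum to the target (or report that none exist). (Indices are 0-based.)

(-1, 19)

[0,9] -6+38=32 >18 → r--
[0,8] -6+29=23 >18 → r--
[0,7] -6+28=22 >18 → r--
[0,6] -6+19=13 <18 → l++
[1,6] -4+19=15 <18 → l++
[2,6] -2+19=17 <18 → l++
[3,6] -1+19=18 → found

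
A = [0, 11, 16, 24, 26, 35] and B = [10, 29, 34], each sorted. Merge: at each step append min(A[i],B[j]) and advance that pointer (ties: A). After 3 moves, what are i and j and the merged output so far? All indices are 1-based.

i=1 j=1: A[i]=0<=B[j]=10 take 0, i++
i=2 j=1: A[i]=11>B[j]=10 take 10, j++
i=2 j=2: A[i]=11<=B[j]=29 take 11, i++

i=3, j=2, merged so far=[0, 10, 11]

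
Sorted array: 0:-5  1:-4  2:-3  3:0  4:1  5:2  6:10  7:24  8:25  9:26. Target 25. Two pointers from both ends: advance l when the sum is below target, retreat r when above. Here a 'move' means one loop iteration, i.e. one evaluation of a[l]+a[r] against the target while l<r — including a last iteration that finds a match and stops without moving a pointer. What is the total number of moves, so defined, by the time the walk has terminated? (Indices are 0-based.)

[0,9] -5+26=21 <25 → l++
[1,9] -4+26=22 <25 → l++
[2,9] -3+26=23 <25 → l++
[3,9] 0+26=26 >25 → r--
[3,8] 0+25=25 → found

5 moves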